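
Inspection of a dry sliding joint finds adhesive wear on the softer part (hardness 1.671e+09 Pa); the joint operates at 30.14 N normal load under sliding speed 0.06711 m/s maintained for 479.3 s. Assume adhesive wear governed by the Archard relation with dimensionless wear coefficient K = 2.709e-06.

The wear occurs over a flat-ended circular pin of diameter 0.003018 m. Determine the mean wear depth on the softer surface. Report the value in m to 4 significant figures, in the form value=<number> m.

value=2.197e-07 m

Each operation carries exact precision; intermediate values are displayed rounded, and rounded once at the end to 4 significant digits.
Convert: Distance covered L = v·t = 0.06711 m/s × 479.3 s = 32.17 m.
Convert: Contact area A = π·d²/4 = π·(0.003018 m)²/4 = 7.154e-06 m².
SI base units throughout: W = 30.14 N, H = 1.671e+09 Pa, K = 2.709e-06.
Archard volume V = K·W·L/H = 2.709e-06 · 30.14 · 32.17 / 1.671e+09 = 1.572e-12 m³.
Average depth h = V/A = 1.572e-12 / 7.154e-06 = 2.197e-07 m.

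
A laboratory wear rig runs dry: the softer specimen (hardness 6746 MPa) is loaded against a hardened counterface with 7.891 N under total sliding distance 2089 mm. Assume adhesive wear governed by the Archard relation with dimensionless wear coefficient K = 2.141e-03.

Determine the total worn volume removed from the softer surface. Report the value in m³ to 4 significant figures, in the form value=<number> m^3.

The algebra carries exact precision, and intermediates are printed rounded, and rounded once at the end: 4 significant digits.
Total distance L = 2089 mm = 2.089 m.
Hardness H = 6746 MPa = 6.746e+09 Pa.
Restated in SI base units: W = 7.891 N, H = 6.746e+09 Pa, K = 2.141e-03.
Wear volume V = K·W·L/H = 2.141e-03 · 7.891 · 2.089 / 6.746e+09 = 5.232e-12 m³.

value=5.232e-12 m^3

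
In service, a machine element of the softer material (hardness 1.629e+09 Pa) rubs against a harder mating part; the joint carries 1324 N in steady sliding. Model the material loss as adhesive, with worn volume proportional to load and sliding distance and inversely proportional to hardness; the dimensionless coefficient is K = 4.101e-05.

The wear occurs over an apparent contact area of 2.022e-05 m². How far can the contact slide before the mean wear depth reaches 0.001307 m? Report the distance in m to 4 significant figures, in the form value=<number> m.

value=792.9 m

Displayed values are rounded — the computation holds full precision, and a single final rounding to four significant digits.
Restated in SI base units: W = 1324 N, H = 1.629e+09 Pa, K = 4.101e-05.
Volume at the limit: V_lim = h_lim·A = 0.001307 · 2.022e-05 = 2.643e-08 m³.
So the life L = V_lim·H/(K·W) = 2.643e-08 · 1.629e+09 / (4.101e-05 · 1324) = 792.9 m.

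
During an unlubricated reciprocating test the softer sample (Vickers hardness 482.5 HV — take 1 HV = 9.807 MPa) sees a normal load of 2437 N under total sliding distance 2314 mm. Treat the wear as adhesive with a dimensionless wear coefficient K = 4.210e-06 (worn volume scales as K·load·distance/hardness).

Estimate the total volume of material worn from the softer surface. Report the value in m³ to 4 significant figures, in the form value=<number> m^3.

All arithmetic keeps exact precision. Displayed values are rounded; one final rounding, at 4 significant digits.
Total distance L = 2314 mm = 2.314 m.
Hardness H = 482.5 HV × 9.807 MPa/HV = 4732 MPa = 4.732e+09 Pa.
Collected in SI base units: W = 2437 N, H = 4.732e+09 Pa, K = 4.210e-06.
Worn volume V = K·W·L/H = 4.210e-06 · 2437 · 2.314 / 4.732e+09 = 5.017e-12 m³.

value=5.017e-12 m^3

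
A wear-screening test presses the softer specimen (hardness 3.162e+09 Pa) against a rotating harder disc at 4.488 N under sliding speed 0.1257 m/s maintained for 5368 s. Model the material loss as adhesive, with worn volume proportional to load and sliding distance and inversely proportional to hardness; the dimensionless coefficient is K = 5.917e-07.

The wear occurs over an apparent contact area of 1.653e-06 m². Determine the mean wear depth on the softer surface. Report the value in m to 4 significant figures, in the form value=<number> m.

value=3.428e-07 m

The algebra keeps full float precision — intermediate values appear rounded. Rounded once at the end, at four significant figures.
Convert: Distance covered L = v·t = 0.1257 m/s × 5368 s = 674.8 m.
Working in SI base units: W = 4.488 N, H = 3.162e+09 Pa, K = 5.917e-07.
Volume removed: V = K·W·L/H = 5.917e-07 · 4.488 · 674.8 / 3.162e+09 = 5.667e-13 m³.
Mean depth h = V/A = 5.667e-13 / 1.653e-06 = 3.428e-07 m.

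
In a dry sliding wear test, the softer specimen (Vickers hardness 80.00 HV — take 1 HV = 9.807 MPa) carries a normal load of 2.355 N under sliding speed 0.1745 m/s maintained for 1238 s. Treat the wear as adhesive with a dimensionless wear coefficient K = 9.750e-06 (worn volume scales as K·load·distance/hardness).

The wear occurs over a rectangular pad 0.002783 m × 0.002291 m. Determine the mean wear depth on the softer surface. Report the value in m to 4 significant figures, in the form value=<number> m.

The intermediates are displayed rounded. All working math carries full precision; one final rounding: 4 significant figures.
Convert: Distance covered L = v·t = 0.1745 m/s × 1238 s = 216.0 m.
Convert: Hardness H = 80.00 HV × 9.807 MPa/HV = 784.6 MPa = 7.846e+08 Pa.
Convert: Contact area A = 0.002783 m × 0.002291 m = 6.376e-06 m².
Collected in SI base units: W = 2.355 N, H = 7.846e+08 Pa, K = 9.750e-06.
The Archard volume V = K·W·L/H = 9.750e-06 · 2.355 · 216.0 / 7.846e+08 = 6.322e-12 m³.
Average depth h = V/A = 6.322e-12 / 6.376e-06 = 9.916e-07 m.

value=9.916e-07 m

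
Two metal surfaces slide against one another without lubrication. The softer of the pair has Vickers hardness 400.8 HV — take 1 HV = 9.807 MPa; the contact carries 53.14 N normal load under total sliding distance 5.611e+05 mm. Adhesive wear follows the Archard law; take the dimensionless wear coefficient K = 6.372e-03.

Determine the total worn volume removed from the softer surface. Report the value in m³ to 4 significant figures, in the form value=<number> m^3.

value=4.834e-08 m^3

All working math keeps exact precision, and intermediate values are displayed rounded — one last rounding to four significant digits.
Convert: Distance covered L = 5.611e+05 mm = 561.1 m.
Convert: Hardness H = 400.8 HV × 9.807 MPa/HV = 3931 MPa = 3.931e+09 Pa.
Working in SI base units: W = 53.14 N, H = 3.931e+09 Pa, K = 6.372e-03.
Apply Archard: V = K·W·L/H = 6.372e-03 · 53.14 · 561.1 / 3.931e+09 = 4.834e-08 m³.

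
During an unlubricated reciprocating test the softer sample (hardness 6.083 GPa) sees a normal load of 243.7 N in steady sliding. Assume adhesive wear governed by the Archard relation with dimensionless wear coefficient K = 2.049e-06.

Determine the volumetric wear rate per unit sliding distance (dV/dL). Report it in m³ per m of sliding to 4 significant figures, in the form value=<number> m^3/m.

value=8.209e-14 m^3/m

The algebra runs at exact precision — shown intermediates are rounded. Rounded once at the end to four significant figures.
Hardness H = 6.083 GPa = 6.083e+09 Pa.
Expressed in SI base units: W = 243.7 N, H = 6.083e+09 Pa, K = 2.049e-06.
The wear rate dV/dL = K·W/H, per unit distance: 2.049e-06 · 243.7 / 6.083e+09 = 8.209e-14 m³/m.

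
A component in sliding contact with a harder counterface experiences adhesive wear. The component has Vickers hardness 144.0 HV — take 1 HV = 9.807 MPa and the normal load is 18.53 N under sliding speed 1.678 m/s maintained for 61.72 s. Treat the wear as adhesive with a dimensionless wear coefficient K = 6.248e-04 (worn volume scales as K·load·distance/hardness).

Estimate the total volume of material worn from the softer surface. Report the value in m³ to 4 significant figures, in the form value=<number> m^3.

value=8.491e-10 m^3

Quoted intermediates are rounded. The computation maintains full precision. Rounded just once, at four significant figures.
Path length L = v·t = 1.678 m/s × 61.72 s = 103.6 m.
Hardness H = 144.0 HV × 9.807 MPa/HV = 1412 MPa = 1.412e+09 Pa.
SI base units throughout: W = 18.53 N, H = 1.412e+09 Pa, K = 6.248e-04.
Worn volume V = K·W·L/H = 6.248e-04 · 18.53 · 103.6 / 1.412e+09 = 8.491e-10 m³.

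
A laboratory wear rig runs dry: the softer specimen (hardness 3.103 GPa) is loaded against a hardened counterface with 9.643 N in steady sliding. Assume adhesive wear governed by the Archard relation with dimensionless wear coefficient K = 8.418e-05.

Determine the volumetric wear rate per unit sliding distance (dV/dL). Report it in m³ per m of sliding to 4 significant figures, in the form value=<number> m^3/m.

The algebra holds full float precision, and intermediates are shown rounded; one last rounding to four significant figures.
Convert: Hardness H = 3.103 GPa = 3.103e+09 Pa.
SI base units throughout: W = 9.643 N, H = 3.103e+09 Pa, K = 8.418e-05.
Wear rate dV/dL = K·W/H (independent of L): 8.418e-05 · 9.643 / 3.103e+09 = 2.616e-13 m³/m.

value=2.616e-13 m^3/m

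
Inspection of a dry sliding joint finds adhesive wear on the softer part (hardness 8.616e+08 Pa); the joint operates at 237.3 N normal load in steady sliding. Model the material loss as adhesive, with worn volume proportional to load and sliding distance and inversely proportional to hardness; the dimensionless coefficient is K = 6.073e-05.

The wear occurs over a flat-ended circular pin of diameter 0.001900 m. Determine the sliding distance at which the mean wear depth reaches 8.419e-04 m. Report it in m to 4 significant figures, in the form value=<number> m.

The algebra maintains exact precision. The intermediates are displayed rounded. Rounded once at the end, at four significant digits.
Convert: Contact area A = π·d²/4 = π·(0.001900 m)²/4 = 2.835e-06 m².
In SI base units: W = 237.3 N, H = 8.616e+08 Pa, K = 6.073e-05.
Allowed volume V_lim = h_lim·A = 8.419e-04 · 2.835e-06 = 2.387e-09 m³.
Sliding life L = V_lim·H/(K·W) = 2.387e-09 · 8.616e+08 / (6.073e-05 · 237.3) = 142.7 m.

value=142.7 m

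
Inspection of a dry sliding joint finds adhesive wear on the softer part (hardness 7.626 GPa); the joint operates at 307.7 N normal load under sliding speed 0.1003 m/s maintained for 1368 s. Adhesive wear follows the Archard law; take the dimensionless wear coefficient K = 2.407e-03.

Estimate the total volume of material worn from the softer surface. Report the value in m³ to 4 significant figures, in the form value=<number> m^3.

value=1.333e-08 m^3

All arithmetic runs at full float precision; the intermediates are printed rounded; one final rounding: 4 significant figures.
Convert: Distance L = v·t = 0.1003 m/s × 1368 s = 137.2 m.
Convert: Hardness H = 7.626 GPa = 7.626e+09 Pa.
In SI base units: W = 307.7 N, H = 7.626e+09 Pa, K = 2.407e-03.
The Archard volume V = K·W·L/H = 2.407e-03 · 307.7 · 137.2 / 7.626e+09 = 1.333e-08 m³.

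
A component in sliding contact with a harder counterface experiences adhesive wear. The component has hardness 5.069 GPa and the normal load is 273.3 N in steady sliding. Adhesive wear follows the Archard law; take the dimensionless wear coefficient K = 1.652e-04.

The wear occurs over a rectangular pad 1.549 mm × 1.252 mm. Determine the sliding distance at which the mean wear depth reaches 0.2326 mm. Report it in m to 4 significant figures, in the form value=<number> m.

value=50.65 m

Each operation keeps full precision, and intermediates are printed rounded. Rounded once at the end to 4 significant digits.
Convert: Hardness H = 5.069 GPa = 5.069e+09 Pa.
Convert: Pad sides 1.549 mm × 1.252 mm = 0.001549 m × 0.001252 m. Contact area A = 0.001549 m × 0.001252 m = 1.939e-06 m².
Convert: Depth limit h_lim = 0.2326 mm = 2.326e-04 m.
As SI base values: W = 273.3 N, H = 5.069e+09 Pa, K = 1.652e-04.
Wearable volume V_lim = h_lim·A = 2.326e-04 · 1.939e-06 = 4.511e-10 m³.
Life L = V_lim·H/(K·W) = 4.511e-10 · 5.069e+09 / (1.652e-04 · 273.3) = 50.65 m.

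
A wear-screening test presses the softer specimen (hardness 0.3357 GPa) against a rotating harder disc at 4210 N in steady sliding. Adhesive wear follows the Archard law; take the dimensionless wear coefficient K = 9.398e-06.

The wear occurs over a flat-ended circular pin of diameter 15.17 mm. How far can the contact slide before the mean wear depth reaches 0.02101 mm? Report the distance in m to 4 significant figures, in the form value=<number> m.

Displayed values are rounded — the computation keeps full precision; a single final rounding: four significant figures.
Convert: Hardness H = 0.3357 GPa = 3.357e+08 Pa.
Convert: Pin diameter d = 15.17 mm = 0.01517 m. Contact area A = π·d²/4 = π·(0.01517 m)²/4 = 1.807e-04 m².
Convert: Depth limit h_lim = 0.02101 mm = 2.101e-05 m.
In SI base units, W = 4210 N, H = 3.357e+08 Pa, K = 9.398e-06.
Allowed volume V_lim = h_lim·A = 2.101e-05 · 1.807e-04 = 3.797e-09 m³.
Thus life L = V_lim·H/(K·W) = 3.797e-09 · 3.357e+08 / (9.398e-06 · 4210) = 32.22 m.

value=32.22 m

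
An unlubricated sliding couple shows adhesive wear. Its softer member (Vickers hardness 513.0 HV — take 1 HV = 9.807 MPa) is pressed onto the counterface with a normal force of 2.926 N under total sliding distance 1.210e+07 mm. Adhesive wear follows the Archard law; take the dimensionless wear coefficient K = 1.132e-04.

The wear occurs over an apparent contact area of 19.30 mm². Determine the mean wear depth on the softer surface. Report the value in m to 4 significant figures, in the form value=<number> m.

value=4.128e-05 m

Each operation maintains full float precision. Intermediates appear rounded — a single final rounding to 4 significant digits.
Convert: Distance covered L = 1.210e+07 mm = 1.210e+04 m.
Convert: Hardness H = 513.0 HV × 9.807 MPa/HV = 5031 MPa = 5.031e+09 Pa.
Convert: Contact area A = 19.30 mm² = 1.930e-05 m².
SI base units throughout: W = 2.926 N, H = 5.031e+09 Pa, K = 1.132e-04.
Worn volume V = K·W·L/H = 1.132e-04 · 2.926 · 1.210e+04 / 5.031e+09 = 7.966e-10 m³.
Average depth h = V/A = 7.966e-10 / 1.930e-05 = 4.128e-05 m.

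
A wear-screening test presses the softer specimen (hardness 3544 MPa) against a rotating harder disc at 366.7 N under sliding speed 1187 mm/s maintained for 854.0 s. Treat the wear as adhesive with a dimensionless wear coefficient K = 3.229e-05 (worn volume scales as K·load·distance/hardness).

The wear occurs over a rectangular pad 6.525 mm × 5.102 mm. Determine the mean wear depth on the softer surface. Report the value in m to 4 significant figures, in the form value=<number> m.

Displayed values are rounded; all arithmetic carries exact precision, and rounded just once to 4 significant digits.
Convert: Sliding speed v = 1187 mm/s = 1.187 m/s. Sliding distance L = v·t = 1.187 m/s × 854.0 s = 1014 m.
Convert: Hardness H = 3544 MPa = 3.544e+09 Pa.
Convert: Pad sides 6.525 mm × 5.102 mm = 0.006525 m × 0.005102 m. Contact area A = 0.006525 m × 0.005102 m = 3.329e-05 m².
In SI base units, W = 366.7 N, H = 3.544e+09 Pa, K = 3.229e-05.
Apply Archard: V = K·W·L/H = 3.229e-05 · 366.7 · 1014 / 3.544e+09 = 3.387e-09 m³.
Average depth h = V/A = 3.387e-09 / 3.329e-05 = 1.017e-04 m.

value=1.017e-04 m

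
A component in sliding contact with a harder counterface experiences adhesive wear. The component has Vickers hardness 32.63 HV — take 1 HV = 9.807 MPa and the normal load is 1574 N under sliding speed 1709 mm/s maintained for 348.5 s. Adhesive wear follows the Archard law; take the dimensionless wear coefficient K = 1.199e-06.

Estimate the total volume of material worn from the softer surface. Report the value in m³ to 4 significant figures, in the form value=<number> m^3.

Intermediates are shown rounded. All working math carries exact precision. Rounded just once: 4 significant digits.
Sliding speed v = 1709 mm/s = 1.709 m/s. Distance covered L = v·t = 1.709 m/s × 348.5 s = 595.6 m.
Hardness H = 32.63 HV × 9.807 MPa/HV = 320.0 MPa = 3.200e+08 Pa.
Collected in SI base units: W = 1574 N, H = 3.200e+08 Pa, K = 1.199e-06.
By Archard's law, V = K·W·L/H = 1.199e-06 · 1574 · 595.6 / 3.200e+08 = 3.512e-09 m³.

value=3.512e-09 m^3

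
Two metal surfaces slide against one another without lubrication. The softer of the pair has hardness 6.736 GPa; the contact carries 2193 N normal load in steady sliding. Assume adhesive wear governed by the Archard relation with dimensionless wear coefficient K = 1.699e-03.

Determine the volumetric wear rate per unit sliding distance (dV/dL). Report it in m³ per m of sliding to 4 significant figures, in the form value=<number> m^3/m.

value=5.531e-10 m^3/m

All arithmetic carries full float precision, and shown intermediates are rounded — rounded just once: four significant digits.
Convert: Hardness H = 6.736 GPa = 6.736e+09 Pa.
Working in SI base units: W = 2193 N, H = 6.736e+09 Pa, K = 1.699e-03.
Wear rate dV/dL = K·W/H — distance-free: 1.699e-03 · 2193 / 6.736e+09 = 5.531e-10 m³/m.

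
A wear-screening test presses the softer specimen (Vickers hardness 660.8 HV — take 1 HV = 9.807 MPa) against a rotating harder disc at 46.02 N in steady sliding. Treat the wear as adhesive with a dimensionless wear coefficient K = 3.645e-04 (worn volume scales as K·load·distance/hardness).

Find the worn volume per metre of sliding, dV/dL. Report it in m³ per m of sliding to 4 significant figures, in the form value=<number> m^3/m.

value=2.588e-12 m^3/m

Intermediates are displayed rounded. Every step carries full float precision. Rounded once at the end to four significant figures.
Hardness H = 660.8 HV × 9.807 MPa/HV = 6480 MPa = 6.480e+09 Pa.
SI base units throughout: W = 46.02 N, H = 6.480e+09 Pa, K = 3.645e-04.
Rate of wear dV/dL = K·W/H, per unit distance: 3.645e-04 · 46.02 / 6.480e+09 = 2.588e-12 m³/m.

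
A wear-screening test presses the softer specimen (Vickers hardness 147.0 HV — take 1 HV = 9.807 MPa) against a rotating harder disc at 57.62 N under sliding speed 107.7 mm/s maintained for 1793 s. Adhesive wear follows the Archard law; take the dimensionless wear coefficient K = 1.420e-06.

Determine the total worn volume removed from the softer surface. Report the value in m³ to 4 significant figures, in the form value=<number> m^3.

The intermediates are shown rounded. Each operation carries exact precision, and rounded once at the end to four significant digits.
Sliding speed v = 107.7 mm/s = 0.1077 m/s. The distance L = v·t = 0.1077 m/s × 1793 s = 193.1 m.
Hardness H = 147.0 HV × 9.807 MPa/HV = 1442 MPa = 1.442e+09 Pa.
Expressed in SI base units: W = 57.62 N, H = 1.442e+09 Pa, K = 1.420e-06.
Volume removed: V = K·W·L/H = 1.420e-06 · 57.62 · 193.1 / 1.442e+09 = 1.096e-11 m³.

value=1.096e-11 m^3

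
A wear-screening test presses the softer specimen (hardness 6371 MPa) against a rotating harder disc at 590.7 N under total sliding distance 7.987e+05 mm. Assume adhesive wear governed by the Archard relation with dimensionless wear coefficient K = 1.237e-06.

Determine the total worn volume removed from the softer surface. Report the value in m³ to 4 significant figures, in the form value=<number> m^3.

Intermediates appear rounded — the computation keeps full precision — one last rounding: 4 significant digits.
The distance L = 7.987e+05 mm = 798.7 m.
Hardness H = 6371 MPa = 6.371e+09 Pa.
Expressed in SI base units: W = 590.7 N, H = 6.371e+09 Pa, K = 1.237e-06.
Apply Archard: V = K·W·L/H = 1.237e-06 · 590.7 · 798.7 / 6.371e+09 = 9.160e-11 m³.

value=9.160e-11 m^3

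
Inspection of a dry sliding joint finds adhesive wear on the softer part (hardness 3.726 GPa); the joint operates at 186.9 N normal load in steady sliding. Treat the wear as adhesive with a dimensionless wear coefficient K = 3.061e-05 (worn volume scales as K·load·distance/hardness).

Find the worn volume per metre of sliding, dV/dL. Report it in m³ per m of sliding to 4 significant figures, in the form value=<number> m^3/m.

Quoted intermediates are rounded, and all arithmetic runs at exact precision; rounded once at the end, at four significant figures.
Convert: Hardness H = 3.726 GPa = 3.726e+09 Pa.
Collected in SI base units: W = 186.9 N, H = 3.726e+09 Pa, K = 3.061e-05.
Rate of wear dV/dL = K·W/H, per unit distance: 3.061e-05 · 186.9 / 3.726e+09 = 1.535e-12 m³/m.

value=1.535e-12 m^3/m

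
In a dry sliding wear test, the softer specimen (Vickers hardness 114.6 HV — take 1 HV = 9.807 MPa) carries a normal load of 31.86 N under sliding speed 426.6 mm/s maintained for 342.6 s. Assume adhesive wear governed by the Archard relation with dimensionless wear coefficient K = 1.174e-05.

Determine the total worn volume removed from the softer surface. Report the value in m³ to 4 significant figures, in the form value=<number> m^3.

value=4.864e-11 m^3

Intermediate values are shown rounded — each operation carries exact precision. Rounded just once, at 4 significant figures.
Sliding speed v = 426.6 mm/s = 0.4266 m/s. Distance L = v·t = 0.4266 m/s × 342.6 s = 146.2 m.
Hardness H = 114.6 HV × 9.807 MPa/HV = 1124 MPa = 1.124e+09 Pa.
Working in SI base units: W = 31.86 N, H = 1.124e+09 Pa, K = 1.174e-05.
Apply Archard: V = K·W·L/H = 1.174e-05 · 31.86 · 146.2 / 1.124e+09 = 4.864e-11 m³.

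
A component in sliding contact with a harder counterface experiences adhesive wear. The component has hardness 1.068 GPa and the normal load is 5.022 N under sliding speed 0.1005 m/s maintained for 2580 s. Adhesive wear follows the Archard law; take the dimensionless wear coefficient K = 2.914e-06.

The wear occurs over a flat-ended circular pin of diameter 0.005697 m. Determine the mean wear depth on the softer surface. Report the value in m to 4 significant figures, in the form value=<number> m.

The intermediates are printed rounded — the algebra runs at full precision. Rounded just once, at 4 significant digits.
Convert: The distance L = v·t = 0.1005 m/s × 2580 s = 259.3 m.
Convert: Hardness H = 1.068 GPa = 1.068e+09 Pa.
Convert: Contact area A = π·d²/4 = π·(0.005697 m)²/4 = 2.549e-05 m².
Working in SI base units: W = 5.022 N, H = 1.068e+09 Pa, K = 2.914e-06.
Volume removed: V = K·W·L/H = 2.914e-06 · 5.022 · 259.3 / 1.068e+09 = 3.553e-12 m³.
Mean depth h = V/A = 3.553e-12 / 2.549e-05 = 1.394e-07 m.

value=1.394e-07 m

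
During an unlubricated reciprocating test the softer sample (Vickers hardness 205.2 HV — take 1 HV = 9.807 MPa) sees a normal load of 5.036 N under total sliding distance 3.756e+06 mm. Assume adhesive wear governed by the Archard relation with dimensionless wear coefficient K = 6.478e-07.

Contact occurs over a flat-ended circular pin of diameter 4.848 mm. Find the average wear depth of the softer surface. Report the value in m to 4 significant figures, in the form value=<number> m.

value=3.299e-07 m

The intermediates are printed rounded, and all working math maintains full float precision; a single final rounding: 4 significant figures.
Convert: Distance covered L = 3.756e+06 mm = 3756 m.
Convert: Hardness H = 205.2 HV × 9.807 MPa/HV = 2012 MPa = 2.012e+09 Pa.
Convert: Pin diameter d = 4.848 mm = 0.004848 m. Contact area A = π·d²/4 = π·(0.004848 m)²/4 = 1.846e-05 m².
As SI base values: W = 5.036 N, H = 2.012e+09 Pa, K = 6.478e-07.
By Archard's law, V = K·W·L/H = 6.478e-07 · 5.036 · 3756 / 2.012e+09 = 6.089e-12 m³.
Depth h = V/A = 6.089e-12 / 1.846e-05 = 3.299e-07 m.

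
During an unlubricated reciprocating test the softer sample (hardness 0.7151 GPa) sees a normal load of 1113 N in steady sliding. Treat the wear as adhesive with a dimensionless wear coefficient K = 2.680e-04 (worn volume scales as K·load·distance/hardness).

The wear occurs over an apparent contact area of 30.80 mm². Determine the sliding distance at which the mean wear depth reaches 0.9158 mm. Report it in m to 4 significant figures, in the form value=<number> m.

Intermediate values appear rounded — each operation holds exact precision; rounded just once: 4 significant figures.
Hardness H = 0.7151 GPa = 7.151e+08 Pa.
Contact area A = 30.80 mm² = 3.080e-05 m².
Depth limit h_lim = 0.9158 mm = 9.158e-04 m.
Collected in SI base units: W = 1113 N, H = 7.151e+08 Pa, K = 2.680e-04.
At the depth limit, V_lim = h_lim·A = 9.158e-04 · 3.080e-05 = 2.821e-08 m³.
Life L = V_lim·H/(K·W) = 2.821e-08 · 7.151e+08 / (2.680e-04 · 1113) = 67.62 m.

value=67.62 m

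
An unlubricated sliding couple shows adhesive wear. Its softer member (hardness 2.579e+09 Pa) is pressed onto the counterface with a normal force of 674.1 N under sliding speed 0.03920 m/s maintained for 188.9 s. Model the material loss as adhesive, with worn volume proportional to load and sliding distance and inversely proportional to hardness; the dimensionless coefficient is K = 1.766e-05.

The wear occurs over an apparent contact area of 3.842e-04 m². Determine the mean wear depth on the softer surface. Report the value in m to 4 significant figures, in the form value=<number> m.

Every step runs at exact precision — intermediate values are displayed rounded — one last rounding to four significant figures.
The distance L = v·t = 0.03920 m/s × 188.9 s = 7.405 m.
As SI base values: W = 674.1 N, H = 2.579e+09 Pa, K = 1.766e-05.
Apply Archard: V = K·W·L/H = 1.766e-05 · 674.1 · 7.405 / 2.579e+09 = 3.418e-11 m³.
Average depth h = V/A = 3.418e-11 / 3.842e-04 = 8.897e-08 m.

value=8.897e-08 m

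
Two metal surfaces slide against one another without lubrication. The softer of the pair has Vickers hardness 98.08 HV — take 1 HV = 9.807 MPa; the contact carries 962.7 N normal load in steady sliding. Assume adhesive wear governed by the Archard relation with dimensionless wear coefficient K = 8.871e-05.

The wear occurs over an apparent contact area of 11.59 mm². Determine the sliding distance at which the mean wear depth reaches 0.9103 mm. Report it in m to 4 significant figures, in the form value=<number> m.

The computation maintains exact precision. The intermediates are shown rounded. Rounded just once: 4 significant figures.
Convert: Hardness H = 98.08 HV × 9.807 MPa/HV = 961.9 MPa = 9.619e+08 Pa.
Convert: Contact area A = 11.59 mm² = 1.159e-05 m².
Convert: Depth limit h_lim = 0.9103 mm = 9.103e-04 m.
Working in SI base units: W = 962.7 N, H = 9.619e+08 Pa, K = 8.871e-05.
Volume at the limit: V_lim = h_lim·A = 9.103e-04 · 1.159e-05 = 1.055e-08 m³.
So the life L = V_lim·H/(K·W) = 1.055e-08 · 9.619e+08 / (8.871e-05 · 962.7) = 118.8 m.

value=118.8 m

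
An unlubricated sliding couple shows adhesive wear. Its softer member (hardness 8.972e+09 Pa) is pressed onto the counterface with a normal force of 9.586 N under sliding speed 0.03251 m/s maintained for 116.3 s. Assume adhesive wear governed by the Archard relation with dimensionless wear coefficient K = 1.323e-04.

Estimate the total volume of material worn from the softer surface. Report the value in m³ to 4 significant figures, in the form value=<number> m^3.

value=5.344e-13 m^3

Each operation carries full precision, and the intermediates appear rounded. Rounded just once to four significant figures.
Distance covered L = v·t = 0.03251 m/s × 116.3 s = 3.781 m.
Collected in SI base units: W = 9.586 N, H = 8.972e+09 Pa, K = 1.323e-04.
Apply Archard: V = K·W·L/H = 1.323e-04 · 9.586 · 3.781 / 8.972e+09 = 5.344e-13 m³.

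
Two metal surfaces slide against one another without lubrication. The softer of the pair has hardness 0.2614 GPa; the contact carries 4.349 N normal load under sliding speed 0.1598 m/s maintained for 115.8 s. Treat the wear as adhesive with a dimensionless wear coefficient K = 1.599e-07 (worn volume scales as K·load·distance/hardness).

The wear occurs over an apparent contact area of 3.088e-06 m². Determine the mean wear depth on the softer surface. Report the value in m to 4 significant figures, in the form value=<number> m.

The computation keeps full float precision. Intermediate values are displayed rounded. Rounded once at the end to 4 significant digits.
Convert: The distance L = v·t = 0.1598 m/s × 115.8 s = 18.50 m.
Convert: Hardness H = 0.2614 GPa = 2.614e+08 Pa.
Expressed in SI base units: W = 4.349 N, H = 2.614e+08 Pa, K = 1.599e-07.
The Archard volume V = K·W·L/H = 1.599e-07 · 4.349 · 18.50 / 2.614e+08 = 4.923e-14 m³.
Depth h = V/A = 4.923e-14 / 3.088e-06 = 1.594e-08 m.

value=1.594e-08 m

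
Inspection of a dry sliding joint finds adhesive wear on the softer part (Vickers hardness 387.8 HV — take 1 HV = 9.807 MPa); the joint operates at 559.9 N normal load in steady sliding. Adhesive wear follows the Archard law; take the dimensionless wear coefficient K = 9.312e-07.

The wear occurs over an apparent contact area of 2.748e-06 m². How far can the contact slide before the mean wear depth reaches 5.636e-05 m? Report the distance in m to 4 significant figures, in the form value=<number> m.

Each operation carries full precision — displayed values are rounded, and one final rounding to 4 significant figures.
Hardness H = 387.8 HV × 9.807 MPa/HV = 3803 MPa = 3.803e+09 Pa.
SI base units throughout: W = 559.9 N, H = 3.803e+09 Pa, K = 9.312e-07.
Allowed volume V_lim = h_lim·A = 5.636e-05 · 2.748e-06 = 1.549e-10 m³.
Thus life L = V_lim·H/(K·W) = 1.549e-10 · 3.803e+09 / (9.312e-07 · 559.9) = 1130 m.

value=1130 m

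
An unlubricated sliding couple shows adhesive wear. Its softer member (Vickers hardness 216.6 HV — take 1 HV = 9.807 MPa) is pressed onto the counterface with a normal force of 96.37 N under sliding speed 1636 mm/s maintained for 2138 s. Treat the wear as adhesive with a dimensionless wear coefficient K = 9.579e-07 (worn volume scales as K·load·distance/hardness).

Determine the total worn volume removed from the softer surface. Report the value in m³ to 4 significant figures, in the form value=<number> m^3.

value=1.520e-10 m^3

Displayed values are rounded, and each operation holds full float precision; one final rounding: four significant figures.
Sliding speed v = 1636 mm/s = 1.636 m/s. Path length L = v·t = 1.636 m/s × 2138 s = 3498 m.
Hardness H = 216.6 HV × 9.807 MPa/HV = 2124 MPa = 2.124e+09 Pa.
As SI base values: W = 96.37 N, H = 2.124e+09 Pa, K = 9.579e-07.
By Archard's law, V = K·W·L/H = 9.579e-07 · 96.37 · 3498 / 2.124e+09 = 1.520e-10 m³.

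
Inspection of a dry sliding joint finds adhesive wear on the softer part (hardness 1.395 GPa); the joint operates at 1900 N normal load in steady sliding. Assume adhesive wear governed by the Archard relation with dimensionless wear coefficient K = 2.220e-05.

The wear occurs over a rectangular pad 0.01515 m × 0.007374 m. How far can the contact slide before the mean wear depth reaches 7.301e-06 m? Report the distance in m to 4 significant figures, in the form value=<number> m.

value=26.98 m

Intermediate values are printed rounded, and all working math runs at full precision — a single final rounding, at four significant figures.
Convert: Hardness H = 1.395 GPa = 1.395e+09 Pa.
Convert: Contact area A = 0.01515 m × 0.007374 m = 1.117e-04 m².
As SI base values: W = 1900 N, H = 1.395e+09 Pa, K = 2.220e-05.
Wearable volume V_lim = h_lim·A = 7.301e-06 · 1.117e-04 = 8.156e-10 m³.
Inverting, life L = V_lim·H/(K·W) = 8.156e-10 · 1.395e+09 / (2.220e-05 · 1900) = 26.98 m.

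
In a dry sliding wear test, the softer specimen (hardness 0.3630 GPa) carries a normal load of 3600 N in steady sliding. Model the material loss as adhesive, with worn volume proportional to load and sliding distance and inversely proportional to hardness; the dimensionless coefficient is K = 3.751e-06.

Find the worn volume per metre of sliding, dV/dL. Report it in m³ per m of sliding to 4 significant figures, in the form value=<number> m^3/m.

value=3.720e-11 m^3/m

Every step keeps full float precision; intermediates appear rounded — a lone final rounding to four significant digits.
Hardness H = 0.3630 GPa = 3.630e+08 Pa.
In SI base units: W = 3600 N, H = 3.630e+08 Pa, K = 3.751e-06.
Rate of wear dV/dL = K·W/H — distance-free: 3.751e-06 · 3600 / 3.630e+08 = 3.720e-11 m³/m.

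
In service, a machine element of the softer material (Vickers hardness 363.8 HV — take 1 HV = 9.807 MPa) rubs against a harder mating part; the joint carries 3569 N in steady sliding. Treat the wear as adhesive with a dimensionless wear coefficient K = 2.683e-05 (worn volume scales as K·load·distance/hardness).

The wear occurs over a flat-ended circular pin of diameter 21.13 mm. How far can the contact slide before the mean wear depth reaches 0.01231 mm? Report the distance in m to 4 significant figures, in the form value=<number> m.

Intermediates are shown rounded. The algebra carries exact precision — a single final rounding: 4 significant digits.
Hardness H = 363.8 HV × 9.807 MPa/HV = 3568 MPa = 3.568e+09 Pa.
Pin diameter d = 21.13 mm = 0.02113 m. Contact area A = π·d²/4 = π·(0.02113 m)²/4 = 3.507e-04 m².
Depth limit h_lim = 0.01231 mm = 1.231e-05 m.
In SI base units: W = 3569 N, H = 3.568e+09 Pa, K = 2.683e-05.
Limit volume V_lim = h_lim·A = 1.231e-05 · 3.507e-04 = 4.317e-09 m³.
Sliding life L = V_lim·H/(K·W) = 4.317e-09 · 3.568e+09 / (2.683e-05 · 3569) = 160.8 m.

value=160.8 m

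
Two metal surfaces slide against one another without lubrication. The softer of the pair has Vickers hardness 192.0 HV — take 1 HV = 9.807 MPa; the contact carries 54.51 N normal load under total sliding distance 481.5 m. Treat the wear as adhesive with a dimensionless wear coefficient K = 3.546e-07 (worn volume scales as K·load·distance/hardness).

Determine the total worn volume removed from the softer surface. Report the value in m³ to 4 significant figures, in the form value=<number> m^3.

The algebra maintains full float precision, and intermediate values are shown rounded. Rounded just once, at 4 significant digits.
Convert: Hardness H = 192.0 HV × 9.807 MPa/HV = 1883 MPa = 1.883e+09 Pa.
SI base units throughout: W = 54.51 N, H = 1.883e+09 Pa, K = 3.546e-07.
Apply Archard: V = K·W·L/H = 3.546e-07 · 54.51 · 481.5 / 1.883e+09 = 4.943e-12 m³.

value=4.943e-12 m^3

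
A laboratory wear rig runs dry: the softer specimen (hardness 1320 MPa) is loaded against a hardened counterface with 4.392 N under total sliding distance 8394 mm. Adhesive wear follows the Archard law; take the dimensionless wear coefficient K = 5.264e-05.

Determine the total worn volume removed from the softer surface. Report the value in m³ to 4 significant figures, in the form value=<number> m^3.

value=1.470e-12 m^3

The algebra carries exact precision — intermediates are displayed rounded — rounded once at the end, at 4 significant digits.
Convert: Distance covered L = 8394 mm = 8.394 m.
Convert: Hardness H = 1320 MPa = 1.320e+09 Pa.
Expressed in SI base units: W = 4.392 N, H = 1.320e+09 Pa, K = 5.264e-05.
Wear volume V = K·W·L/H = 5.264e-05 · 4.392 · 8.394 / 1.320e+09 = 1.470e-12 m³.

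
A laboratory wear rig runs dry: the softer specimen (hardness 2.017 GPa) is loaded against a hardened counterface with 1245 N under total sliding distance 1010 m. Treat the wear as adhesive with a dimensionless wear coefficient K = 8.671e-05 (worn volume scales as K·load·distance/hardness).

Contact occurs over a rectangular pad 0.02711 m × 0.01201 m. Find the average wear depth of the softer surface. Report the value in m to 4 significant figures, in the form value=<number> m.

value=1.660e-04 m

Every step carries full float precision. Intermediate values appear rounded; one last rounding to four significant figures.
Convert: Hardness H = 2.017 GPa = 2.017e+09 Pa.
Convert: Contact area A = 0.02711 m × 0.01201 m = 3.256e-04 m².
Working in SI base units: W = 1245 N, H = 2.017e+09 Pa, K = 8.671e-05.
Archard relation: V = K·W·L/H = 8.671e-05 · 1245 · 1010 / 2.017e+09 = 5.406e-08 m³.
Depth h = V/A = 5.406e-08 / 3.256e-04 = 1.660e-04 m.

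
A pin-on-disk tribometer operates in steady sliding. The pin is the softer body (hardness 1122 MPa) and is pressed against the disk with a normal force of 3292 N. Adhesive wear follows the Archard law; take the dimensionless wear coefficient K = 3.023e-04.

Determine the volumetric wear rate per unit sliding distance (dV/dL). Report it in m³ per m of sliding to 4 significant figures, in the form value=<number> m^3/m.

value=8.870e-10 m^3/m

All working math maintains full precision, and the intermediates are shown rounded, and a lone final rounding: 4 significant digits.
Convert: Hardness H = 1122 MPa = 1.122e+09 Pa.
In SI base units: W = 3292 N, H = 1.122e+09 Pa, K = 3.023e-04.
Wear rate dV/dL = K·W/H (independent of L): 3.023e-04 · 3292 / 1.122e+09 = 8.870e-10 m³/m.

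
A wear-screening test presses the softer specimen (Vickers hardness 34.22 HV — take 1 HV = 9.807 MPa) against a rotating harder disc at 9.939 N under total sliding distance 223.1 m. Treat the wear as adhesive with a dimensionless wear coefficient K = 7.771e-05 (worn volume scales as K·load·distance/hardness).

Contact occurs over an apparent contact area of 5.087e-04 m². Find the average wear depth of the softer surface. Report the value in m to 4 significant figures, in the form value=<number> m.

value=1.009e-06 m

Intermediates are displayed rounded. Every step holds full precision; rounded once at the end, at four significant digits.
Convert: Hardness H = 34.22 HV × 9.807 MPa/HV = 335.6 MPa = 3.356e+08 Pa.
As SI base values: W = 9.939 N, H = 3.356e+08 Pa, K = 7.771e-05.
Apply Archard: V = K·W·L/H = 7.771e-05 · 9.939 · 223.1 / 3.356e+08 = 5.135e-10 m³.
Mean wear depth h = V/A = 5.135e-10 / 5.087e-04 = 1.009e-06 m.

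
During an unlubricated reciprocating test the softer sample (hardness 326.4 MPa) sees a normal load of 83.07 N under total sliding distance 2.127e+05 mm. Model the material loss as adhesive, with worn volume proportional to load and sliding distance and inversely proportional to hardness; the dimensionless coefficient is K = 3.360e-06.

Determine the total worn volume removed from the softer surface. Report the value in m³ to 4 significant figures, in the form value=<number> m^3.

The computation keeps exact precision; intermediates are printed rounded — rounded just once, at 4 significant digits.
Convert: Total distance L = 2.127e+05 mm = 212.7 m.
Convert: Hardness H = 326.4 MPa = 3.264e+08 Pa.
Collected in SI base units: W = 83.07 N, H = 3.264e+08 Pa, K = 3.360e-06.
Archard volume V = K·W·L/H = 3.360e-06 · 83.07 · 212.7 / 3.264e+08 = 1.819e-10 m³.

value=1.819e-10 m^3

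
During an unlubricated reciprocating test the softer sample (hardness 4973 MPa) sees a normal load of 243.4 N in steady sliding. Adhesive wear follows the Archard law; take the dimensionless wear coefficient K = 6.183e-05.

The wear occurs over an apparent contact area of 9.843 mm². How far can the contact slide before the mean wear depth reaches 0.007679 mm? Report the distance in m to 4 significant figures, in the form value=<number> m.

Quoted intermediates are rounded — the computation keeps exact precision — one final rounding: 4 significant digits.
Convert: Hardness H = 4973 MPa = 4.973e+09 Pa.
Convert: Contact area A = 9.843 mm² = 9.843e-06 m².
Convert: Depth limit h_lim = 0.007679 mm = 7.679e-06 m.
Working in SI base units: W = 243.4 N, H = 4.973e+09 Pa, K = 6.183e-05.
Permissible volume V_lim = h_lim·A = 7.679e-06 · 9.843e-06 = 7.558e-11 m³.
Sliding life L = V_lim·H/(K·W) = 7.558e-11 · 4.973e+09 / (6.183e-05 · 243.4) = 24.98 m.

value=24.98 m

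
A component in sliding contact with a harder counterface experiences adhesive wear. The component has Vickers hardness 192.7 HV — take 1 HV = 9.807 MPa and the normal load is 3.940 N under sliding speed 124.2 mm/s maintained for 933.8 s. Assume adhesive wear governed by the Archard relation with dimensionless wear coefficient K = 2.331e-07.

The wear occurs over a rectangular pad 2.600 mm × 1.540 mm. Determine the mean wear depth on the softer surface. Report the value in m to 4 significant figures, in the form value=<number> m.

value=1.408e-08 m

Intermediate values are printed rounded — all working math carries full precision; a single final rounding: 4 significant digits.
Sliding speed v = 124.2 mm/s = 0.1242 m/s. Sliding distance L = v·t = 0.1242 m/s × 933.8 s = 116.0 m.
Hardness H = 192.7 HV × 9.807 MPa/HV = 1890 MPa = 1.890e+09 Pa.
Pad sides 2.600 mm × 1.540 mm = 0.002600 m × 0.001540 m. Contact area A = 0.002600 m × 0.001540 m = 4.004e-06 m².
As SI base values: W = 3.940 N, H = 1.890e+09 Pa, K = 2.331e-07.
Apply Archard: V = K·W·L/H = 2.331e-07 · 3.940 · 116.0 / 1.890e+09 = 5.636e-14 m³.
Mean depth h = V/A = 5.636e-14 / 4.004e-06 = 1.408e-08 m.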